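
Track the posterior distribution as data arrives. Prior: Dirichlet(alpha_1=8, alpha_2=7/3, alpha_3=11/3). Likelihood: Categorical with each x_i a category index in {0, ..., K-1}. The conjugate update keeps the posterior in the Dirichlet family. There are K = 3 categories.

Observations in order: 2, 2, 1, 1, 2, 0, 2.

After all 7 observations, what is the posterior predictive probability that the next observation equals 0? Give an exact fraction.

3/7

obs 1: x=2 → posterior Dirichlet(8, 7/3, 14/3)
obs 2: x=2 → posterior Dirichlet(8, 7/3, 17/3)
obs 3: x=1 → posterior Dirichlet(8, 10/3, 17/3)
obs 4: x=1 → posterior Dirichlet(8, 13/3, 17/3)
obs 5: x=2 → posterior Dirichlet(8, 13/3, 20/3)
obs 6: x=0 → posterior Dirichlet(9, 13/3, 20/3)
obs 7: x=2 → posterior Dirichlet(9, 13/3, 23/3)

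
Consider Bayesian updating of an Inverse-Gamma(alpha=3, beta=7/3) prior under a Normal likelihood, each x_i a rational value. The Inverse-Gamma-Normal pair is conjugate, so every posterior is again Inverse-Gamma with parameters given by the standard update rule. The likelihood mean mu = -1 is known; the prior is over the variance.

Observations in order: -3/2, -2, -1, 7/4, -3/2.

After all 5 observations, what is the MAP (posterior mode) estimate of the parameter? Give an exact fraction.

obs 1: x=-3/2 → posterior Inverse-Gamma(7/2, 59/24)
obs 2: x=-2 → posterior Inverse-Gamma(4, 71/24)
obs 3: x=-1 → posterior Inverse-Gamma(9/2, 71/24)
obs 4: x=7/4 → posterior Inverse-Gamma(5, 647/96)
obs 5: x=-3/2 → posterior Inverse-Gamma(11/2, 659/96)

659/624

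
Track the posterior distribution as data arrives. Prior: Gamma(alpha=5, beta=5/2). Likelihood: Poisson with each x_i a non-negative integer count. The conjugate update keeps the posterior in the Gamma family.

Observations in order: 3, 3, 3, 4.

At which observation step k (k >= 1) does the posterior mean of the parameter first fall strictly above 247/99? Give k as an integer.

obs 1: x=3 → posterior Gamma(8, 7/2)
obs 2: x=3 → posterior Gamma(11, 9/2)
obs 3: x=3 → posterior Gamma(14, 11/2)
obs 4: x=4 → posterior Gamma(18, 13/2)

k = 3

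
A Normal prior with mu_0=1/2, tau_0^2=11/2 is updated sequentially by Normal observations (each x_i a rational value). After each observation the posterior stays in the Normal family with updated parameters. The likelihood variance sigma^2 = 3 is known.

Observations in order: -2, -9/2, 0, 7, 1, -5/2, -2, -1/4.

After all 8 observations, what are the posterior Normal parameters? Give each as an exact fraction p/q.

mu_0=-131/376, tau_0^2=33/94

obs 1: x=-2 → posterior Normal(-19/17, 33/17)
obs 2: x=-9/2 → posterior Normal(-137/56, 33/28)
obs 3: x=0 → posterior Normal(-137/78, 11/13)
obs 4: x=7 → posterior Normal(17/100, 33/50)
obs 5: x=1 → posterior Normal(39/122, 33/61)
obs 6: x=-5/2 → posterior Normal(-1/9, 11/24)
obs 7: x=-2 → posterior Normal(-30/83, 33/83)
obs 8: x=-1/4 → posterior Normal(-131/376, 33/94)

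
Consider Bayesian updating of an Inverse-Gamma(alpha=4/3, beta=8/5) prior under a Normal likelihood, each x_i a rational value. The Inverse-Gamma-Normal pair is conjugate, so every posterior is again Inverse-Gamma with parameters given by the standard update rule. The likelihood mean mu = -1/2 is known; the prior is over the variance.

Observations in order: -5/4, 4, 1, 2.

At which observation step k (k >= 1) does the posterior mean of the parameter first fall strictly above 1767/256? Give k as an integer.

obs 1: x=-5/4 → posterior Inverse-Gamma(11/6, 301/160)
obs 2: x=4 → posterior Inverse-Gamma(7/3, 1921/160)
obs 3: x=1 → posterior Inverse-Gamma(17/6, 2101/160)
obs 4: x=2 → posterior Inverse-Gamma(10/3, 2601/160)

k = 2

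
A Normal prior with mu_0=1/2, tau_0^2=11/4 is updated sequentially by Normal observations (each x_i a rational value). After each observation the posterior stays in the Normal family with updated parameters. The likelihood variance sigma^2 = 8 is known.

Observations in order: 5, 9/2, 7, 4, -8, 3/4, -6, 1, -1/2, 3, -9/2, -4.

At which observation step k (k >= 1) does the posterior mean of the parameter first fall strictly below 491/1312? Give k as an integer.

obs 1: x=5 → posterior Normal(71/43, 88/43)
obs 2: x=9/2 → posterior Normal(241/108, 44/27)
obs 3: x=7 → posterior Normal(79/26, 88/65)
obs 4: x=4 → posterior Normal(483/152, 22/19)
obs 5: x=-8 → posterior Normal(307/174, 88/87)
obs 6: x=3/4 → posterior Normal(647/392, 44/49)
obs 7: x=-6 → posterior Normal(383/436, 88/109)
obs 8: x=1 → posterior Normal(427/480, 11/15)
obs 9: x=-1/2 → posterior Normal(405/524, 88/131)
obs 10: x=3 → posterior Normal(537/568, 44/71)
obs 11: x=-9/2 → posterior Normal(113/204, 88/153)
obs 12: x=-4 → posterior Normal(163/656, 22/41)

k = 12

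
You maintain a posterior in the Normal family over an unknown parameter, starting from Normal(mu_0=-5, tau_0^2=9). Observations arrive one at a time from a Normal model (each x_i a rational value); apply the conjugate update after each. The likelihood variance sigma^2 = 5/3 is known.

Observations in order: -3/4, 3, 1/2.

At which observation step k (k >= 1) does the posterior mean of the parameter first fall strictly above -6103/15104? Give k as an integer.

k = 2

obs 1: x=-3/4 → posterior Normal(-181/128, 45/32)
obs 2: x=3 → posterior Normal(143/236, 45/59)
obs 3: x=1/2 → posterior Normal(197/344, 45/86)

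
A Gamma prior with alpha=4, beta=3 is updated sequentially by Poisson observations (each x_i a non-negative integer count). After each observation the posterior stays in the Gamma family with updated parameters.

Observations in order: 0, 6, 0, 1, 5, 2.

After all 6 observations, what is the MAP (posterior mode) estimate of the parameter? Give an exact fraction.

obs 1: x=0 → posterior Gamma(4, 4)
obs 2: x=6 → posterior Gamma(10, 5)
obs 3: x=0 → posterior Gamma(10, 6)
obs 4: x=1 → posterior Gamma(11, 7)
obs 5: x=5 → posterior Gamma(16, 8)
obs 6: x=2 → posterior Gamma(18, 9)

17/9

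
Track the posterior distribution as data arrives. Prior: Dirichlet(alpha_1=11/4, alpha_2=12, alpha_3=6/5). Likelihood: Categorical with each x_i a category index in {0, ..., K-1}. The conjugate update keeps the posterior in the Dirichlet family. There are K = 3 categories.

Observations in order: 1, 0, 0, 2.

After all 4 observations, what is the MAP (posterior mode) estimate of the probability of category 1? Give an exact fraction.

80/113

obs 1: x=1 → posterior Dirichlet(11/4, 13, 6/5)
obs 2: x=0 → posterior Dirichlet(15/4, 13, 6/5)
obs 3: x=0 → posterior Dirichlet(19/4, 13, 6/5)
obs 4: x=2 → posterior Dirichlet(19/4, 13, 11/5)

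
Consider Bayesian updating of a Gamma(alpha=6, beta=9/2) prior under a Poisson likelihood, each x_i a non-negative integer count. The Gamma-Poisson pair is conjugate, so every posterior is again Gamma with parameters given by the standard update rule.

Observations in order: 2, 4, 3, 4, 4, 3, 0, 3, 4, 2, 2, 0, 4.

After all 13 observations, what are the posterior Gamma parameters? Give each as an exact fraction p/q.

obs 1: x=2 → posterior Gamma(8, 11/2)
obs 2: x=4 → posterior Gamma(12, 13/2)
obs 3: x=3 → posterior Gamma(15, 15/2)
obs 4: x=4 → posterior Gamma(19, 17/2)
obs 5: x=4 → posterior Gamma(23, 19/2)
obs 6: x=3 → posterior Gamma(26, 21/2)
obs 7: x=0 → posterior Gamma(26, 23/2)
obs 8: x=3 → posterior Gamma(29, 25/2)
obs 9: x=4 → posterior Gamma(33, 27/2)
obs 10: x=2 → posterior Gamma(35, 29/2)
obs 11: x=2 → posterior Gamma(37, 31/2)
obs 12: x=0 → posterior Gamma(37, 33/2)
obs 13: x=4 → posterior Gamma(41, 35/2)

alpha=41, beta=35/2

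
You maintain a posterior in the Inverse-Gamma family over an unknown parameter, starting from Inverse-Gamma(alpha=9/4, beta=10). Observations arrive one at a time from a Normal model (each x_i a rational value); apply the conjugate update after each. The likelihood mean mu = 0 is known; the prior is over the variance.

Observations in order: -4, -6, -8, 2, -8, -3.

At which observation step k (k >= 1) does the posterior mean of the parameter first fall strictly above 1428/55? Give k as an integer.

k = 5

obs 1: x=-4 → posterior Inverse-Gamma(11/4, 18)
obs 2: x=-6 → posterior Inverse-Gamma(13/4, 36)
obs 3: x=-8 → posterior Inverse-Gamma(15/4, 68)
obs 4: x=2 → posterior Inverse-Gamma(17/4, 70)
obs 5: x=-8 → posterior Inverse-Gamma(19/4, 102)
obs 6: x=-3 → posterior Inverse-Gamma(21/4, 213/2)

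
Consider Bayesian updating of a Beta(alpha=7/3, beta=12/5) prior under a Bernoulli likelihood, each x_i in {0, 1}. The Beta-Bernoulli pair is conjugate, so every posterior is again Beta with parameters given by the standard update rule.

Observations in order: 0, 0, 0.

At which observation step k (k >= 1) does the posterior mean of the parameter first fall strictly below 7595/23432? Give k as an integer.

k = 3

obs 1: x=0 → posterior Beta(7/3, 17/5)
obs 2: x=0 → posterior Beta(7/3, 22/5)
obs 3: x=0 → posterior Beta(7/3, 27/5)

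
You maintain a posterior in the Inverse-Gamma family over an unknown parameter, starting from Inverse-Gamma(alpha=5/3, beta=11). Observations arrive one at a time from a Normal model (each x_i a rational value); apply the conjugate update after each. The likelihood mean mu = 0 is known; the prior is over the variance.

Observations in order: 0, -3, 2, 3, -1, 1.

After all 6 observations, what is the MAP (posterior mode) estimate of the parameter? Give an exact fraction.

69/17

obs 1: x=0 → posterior Inverse-Gamma(13/6, 11)
obs 2: x=-3 → posterior Inverse-Gamma(8/3, 31/2)
obs 3: x=2 → posterior Inverse-Gamma(19/6, 35/2)
obs 4: x=3 → posterior Inverse-Gamma(11/3, 22)
obs 5: x=-1 → posterior Inverse-Gamma(25/6, 45/2)
obs 6: x=1 → posterior Inverse-Gamma(14/3, 23)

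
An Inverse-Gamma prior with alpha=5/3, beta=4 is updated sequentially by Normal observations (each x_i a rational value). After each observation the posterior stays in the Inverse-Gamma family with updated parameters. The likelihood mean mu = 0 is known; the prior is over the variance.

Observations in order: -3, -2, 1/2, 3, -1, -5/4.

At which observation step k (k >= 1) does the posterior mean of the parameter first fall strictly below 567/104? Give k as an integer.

k = 3

obs 1: x=-3 → posterior Inverse-Gamma(13/6, 17/2)
obs 2: x=-2 → posterior Inverse-Gamma(8/3, 21/2)
obs 3: x=1/2 → posterior Inverse-Gamma(19/6, 85/8)
obs 4: x=3 → posterior Inverse-Gamma(11/3, 121/8)
obs 5: x=-1 → posterior Inverse-Gamma(25/6, 125/8)
obs 6: x=-5/4 → posterior Inverse-Gamma(14/3, 525/32)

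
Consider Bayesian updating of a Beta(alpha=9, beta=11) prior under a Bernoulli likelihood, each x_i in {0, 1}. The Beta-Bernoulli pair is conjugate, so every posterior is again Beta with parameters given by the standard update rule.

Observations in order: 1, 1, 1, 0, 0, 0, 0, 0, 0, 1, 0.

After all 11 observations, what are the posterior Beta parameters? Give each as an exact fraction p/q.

obs 1: x=1 → posterior Beta(10, 11)
obs 2: x=1 → posterior Beta(11, 11)
obs 3: x=1 → posterior Beta(12, 11)
obs 4: x=0 → posterior Beta(12, 12)
obs 5: x=0 → posterior Beta(12, 13)
obs 6: x=0 → posterior Beta(12, 14)
obs 7: x=0 → posterior Beta(12, 15)
obs 8: x=0 → posterior Beta(12, 16)
obs 9: x=0 → posterior Beta(12, 17)
obs 10: x=1 → posterior Beta(13, 17)
obs 11: x=0 → posterior Beta(13, 18)

alpha=13, beta=18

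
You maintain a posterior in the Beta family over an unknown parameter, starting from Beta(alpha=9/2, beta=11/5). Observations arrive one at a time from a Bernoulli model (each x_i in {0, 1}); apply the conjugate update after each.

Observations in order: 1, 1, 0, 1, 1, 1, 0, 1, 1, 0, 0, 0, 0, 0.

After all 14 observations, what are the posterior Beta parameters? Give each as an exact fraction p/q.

alpha=23/2, beta=46/5

obs 1: x=1 → posterior Beta(11/2, 11/5)
obs 2: x=1 → posterior Beta(13/2, 11/5)
obs 3: x=0 → posterior Beta(13/2, 16/5)
obs 4: x=1 → posterior Beta(15/2, 16/5)
obs 5: x=1 → posterior Beta(17/2, 16/5)
obs 6: x=1 → posterior Beta(19/2, 16/5)
obs 7: x=0 → posterior Beta(19/2, 21/5)
obs 8: x=1 → posterior Beta(21/2, 21/5)
obs 9: x=1 → posterior Beta(23/2, 21/5)
obs 10: x=0 → posterior Beta(23/2, 26/5)
obs 11: x=0 → posterior Beta(23/2, 31/5)
obs 12: x=0 → posterior Beta(23/2, 36/5)
obs 13: x=0 → posterior Beta(23/2, 41/5)
obs 14: x=0 → posterior Beta(23/2, 46/5)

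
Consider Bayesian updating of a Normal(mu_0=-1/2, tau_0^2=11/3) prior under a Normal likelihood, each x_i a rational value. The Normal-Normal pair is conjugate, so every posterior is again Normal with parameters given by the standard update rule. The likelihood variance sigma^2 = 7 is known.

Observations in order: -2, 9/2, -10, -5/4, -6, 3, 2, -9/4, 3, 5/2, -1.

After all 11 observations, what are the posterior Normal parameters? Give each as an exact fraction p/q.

obs 1: x=-2 → posterior Normal(-65/64, 77/32)
obs 2: x=9/2 → posterior Normal(17/43, 77/43)
obs 3: x=-10 → posterior Normal(-31/18, 77/54)
obs 4: x=-5/4 → posterior Normal(-427/260, 77/65)
obs 5: x=-6 → posterior Normal(-691/304, 77/76)
obs 6: x=3 → posterior Normal(-559/348, 77/87)
obs 7: x=2 → posterior Normal(-471/392, 11/14)
obs 8: x=-9/4 → posterior Normal(-285/218, 77/109)
obs 9: x=3 → posterior Normal(-73/80, 77/120)
obs 10: x=5/2 → posterior Normal(-82/131, 77/131)
obs 11: x=-1 → posterior Normal(-93/142, 77/142)

mu_0=-93/142, tau_0^2=77/142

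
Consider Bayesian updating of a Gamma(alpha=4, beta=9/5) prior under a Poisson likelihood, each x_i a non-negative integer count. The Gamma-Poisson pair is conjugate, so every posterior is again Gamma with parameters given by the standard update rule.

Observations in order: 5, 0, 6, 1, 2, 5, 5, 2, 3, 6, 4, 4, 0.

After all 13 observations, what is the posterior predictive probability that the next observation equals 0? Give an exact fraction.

7143167390603069694719373054831790019612307660407552443942780968889280444568824944001024/154338150159535951301517749355841648093504225168540216357564265319883807264209213747965359

obs 1: x=5 → posterior Gamma(9, 14/5)
obs 2: x=0 → posterior Gamma(9, 19/5)
obs 3: x=6 → posterior Gamma(15, 24/5)
obs 4: x=1 → posterior Gamma(16, 29/5)
obs 5: x=2 → posterior Gamma(18, 34/5)
obs 6: x=5 → posterior Gamma(23, 39/5)
obs 7: x=5 → posterior Gamma(28, 44/5)
obs 8: x=2 → posterior Gamma(30, 49/5)
obs 9: x=3 → posterior Gamma(33, 54/5)
obs 10: x=6 → posterior Gamma(39, 59/5)
obs 11: x=4 → posterior Gamma(43, 64/5)
obs 12: x=4 → posterior Gamma(47, 69/5)
obs 13: x=0 → posterior Gamma(47, 74/5)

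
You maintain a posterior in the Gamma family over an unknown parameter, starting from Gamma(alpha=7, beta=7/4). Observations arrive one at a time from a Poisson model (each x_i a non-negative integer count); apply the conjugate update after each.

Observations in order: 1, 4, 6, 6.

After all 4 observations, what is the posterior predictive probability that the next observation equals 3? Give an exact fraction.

obs 1: x=1 → posterior Gamma(8, 11/4)
obs 2: x=4 → posterior Gamma(12, 15/4)
obs 3: x=6 → posterior Gamma(18, 19/4)
obs 4: x=6 → posterior Gamma(24, 23/4)

79913727129017928937883581955322022400/443426488243037769948249630619149892803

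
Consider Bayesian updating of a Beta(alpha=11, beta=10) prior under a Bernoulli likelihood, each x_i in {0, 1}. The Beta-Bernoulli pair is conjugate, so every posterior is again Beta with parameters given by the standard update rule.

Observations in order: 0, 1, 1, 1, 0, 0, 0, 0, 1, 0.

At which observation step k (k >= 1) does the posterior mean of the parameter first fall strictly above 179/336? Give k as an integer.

obs 1: x=0 → posterior Beta(11, 11)
obs 2: x=1 → posterior Beta(12, 11)
obs 3: x=1 → posterior Beta(13, 11)
obs 4: x=1 → posterior Beta(14, 11)
obs 5: x=0 → posterior Beta(14, 12)
obs 6: x=0 → posterior Beta(14, 13)
obs 7: x=0 → posterior Beta(14, 14)
obs 8: x=0 → posterior Beta(14, 15)
obs 9: x=1 → posterior Beta(15, 15)
obs 10: x=0 → posterior Beta(15, 16)

k = 3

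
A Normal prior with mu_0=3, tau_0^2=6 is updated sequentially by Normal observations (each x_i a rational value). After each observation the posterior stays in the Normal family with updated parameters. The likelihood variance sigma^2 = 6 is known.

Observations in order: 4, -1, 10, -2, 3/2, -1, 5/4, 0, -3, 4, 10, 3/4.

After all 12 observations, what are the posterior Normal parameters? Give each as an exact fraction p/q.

mu_0=55/26, tau_0^2=6/13

obs 1: x=4 → posterior Normal(7/2, 3)
obs 2: x=-1 → posterior Normal(2, 2)
obs 3: x=10 → posterior Normal(4, 3/2)
obs 4: x=-2 → posterior Normal(14/5, 6/5)
obs 5: x=3/2 → posterior Normal(31/12, 1)
obs 6: x=-1 → posterior Normal(29/14, 6/7)
obs 7: x=5/4 → posterior Normal(63/32, 3/4)
obs 8: x=0 → posterior Normal(7/4, 2/3)
obs 9: x=-3 → posterior Normal(51/40, 3/5)
obs 10: x=4 → posterior Normal(67/44, 6/11)
obs 11: x=10 → posterior Normal(107/48, 1/2)
obs 12: x=3/4 → posterior Normal(55/26, 6/13)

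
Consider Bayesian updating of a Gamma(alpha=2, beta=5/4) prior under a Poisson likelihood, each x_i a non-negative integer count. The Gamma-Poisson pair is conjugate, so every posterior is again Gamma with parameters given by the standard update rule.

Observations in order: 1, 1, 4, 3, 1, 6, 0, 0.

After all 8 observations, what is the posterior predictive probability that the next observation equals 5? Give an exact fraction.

455457461296510937036056352516388864/12417343769139486882278320020632149721

obs 1: x=1 → posterior Gamma(3, 9/4)
obs 2: x=1 → posterior Gamma(4, 13/4)
obs 3: x=4 → posterior Gamma(8, 17/4)
obs 4: x=3 → posterior Gamma(11, 21/4)
obs 5: x=1 → posterior Gamma(12, 25/4)
obs 6: x=6 → posterior Gamma(18, 29/4)
obs 7: x=0 → posterior Gamma(18, 33/4)
obs 8: x=0 → posterior Gamma(18, 37/4)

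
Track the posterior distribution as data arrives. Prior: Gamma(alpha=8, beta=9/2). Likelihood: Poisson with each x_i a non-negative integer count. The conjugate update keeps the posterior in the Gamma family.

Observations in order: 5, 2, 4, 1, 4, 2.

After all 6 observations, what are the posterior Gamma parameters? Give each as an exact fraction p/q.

alpha=26, beta=21/2

obs 1: x=5 → posterior Gamma(13, 11/2)
obs 2: x=2 → posterior Gamma(15, 13/2)
obs 3: x=4 → posterior Gamma(19, 15/2)
obs 4: x=1 → posterior Gamma(20, 17/2)
obs 5: x=4 → posterior Gamma(24, 19/2)
obs 6: x=2 → posterior Gamma(26, 21/2)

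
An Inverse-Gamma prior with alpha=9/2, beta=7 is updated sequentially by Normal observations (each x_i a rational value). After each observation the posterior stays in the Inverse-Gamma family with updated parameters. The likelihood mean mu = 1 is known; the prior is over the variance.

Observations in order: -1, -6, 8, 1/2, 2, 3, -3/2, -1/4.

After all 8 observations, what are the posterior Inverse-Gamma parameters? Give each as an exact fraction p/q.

alpha=17/2, beta=2065/32

obs 1: x=-1 → posterior Inverse-Gamma(5, 9)
obs 2: x=-6 → posterior Inverse-Gamma(11/2, 67/2)
obs 3: x=8 → posterior Inverse-Gamma(6, 58)
obs 4: x=1/2 → posterior Inverse-Gamma(13/2, 465/8)
obs 5: x=2 → posterior Inverse-Gamma(7, 469/8)
obs 6: x=3 → posterior Inverse-Gamma(15/2, 485/8)
obs 7: x=-3/2 → posterior Inverse-Gamma(8, 255/4)
obs 8: x=-1/4 → posterior Inverse-Gamma(17/2, 2065/32)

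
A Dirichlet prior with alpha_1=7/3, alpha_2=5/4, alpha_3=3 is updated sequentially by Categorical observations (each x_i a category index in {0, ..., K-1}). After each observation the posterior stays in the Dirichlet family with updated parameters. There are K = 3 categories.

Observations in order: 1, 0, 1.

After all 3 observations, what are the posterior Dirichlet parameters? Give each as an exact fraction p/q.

alpha_1=10/3, alpha_2=13/4, alpha_3=3

obs 1: x=1 → posterior Dirichlet(7/3, 9/4, 3)
obs 2: x=0 → posterior Dirichlet(10/3, 9/4, 3)
obs 3: x=1 → posterior Dirichlet(10/3, 13/4, 3)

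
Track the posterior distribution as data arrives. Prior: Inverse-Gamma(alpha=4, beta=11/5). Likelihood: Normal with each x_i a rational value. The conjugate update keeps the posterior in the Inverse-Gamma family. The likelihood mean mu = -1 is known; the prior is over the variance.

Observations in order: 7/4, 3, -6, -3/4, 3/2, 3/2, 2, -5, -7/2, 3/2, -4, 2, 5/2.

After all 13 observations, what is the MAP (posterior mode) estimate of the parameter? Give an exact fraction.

5331/920

obs 1: x=7/4 → posterior Inverse-Gamma(9/2, 957/160)
obs 2: x=3 → posterior Inverse-Gamma(5, 2237/160)
obs 3: x=-6 → posterior Inverse-Gamma(11/2, 4237/160)
obs 4: x=-3/4 → posterior Inverse-Gamma(6, 2121/80)
obs 5: x=3/2 → posterior Inverse-Gamma(13/2, 2371/80)
obs 6: x=3/2 → posterior Inverse-Gamma(7, 2621/80)
obs 7: x=2 → posterior Inverse-Gamma(15/2, 2981/80)
obs 8: x=-5 → posterior Inverse-Gamma(8, 3621/80)
obs 9: x=-7/2 → posterior Inverse-Gamma(17/2, 3871/80)
obs 10: x=3/2 → posterior Inverse-Gamma(9, 4121/80)
obs 11: x=-4 → posterior Inverse-Gamma(19/2, 4481/80)
obs 12: x=2 → posterior Inverse-Gamma(10, 4841/80)
obs 13: x=5/2 → posterior Inverse-Gamma(21/2, 5331/80)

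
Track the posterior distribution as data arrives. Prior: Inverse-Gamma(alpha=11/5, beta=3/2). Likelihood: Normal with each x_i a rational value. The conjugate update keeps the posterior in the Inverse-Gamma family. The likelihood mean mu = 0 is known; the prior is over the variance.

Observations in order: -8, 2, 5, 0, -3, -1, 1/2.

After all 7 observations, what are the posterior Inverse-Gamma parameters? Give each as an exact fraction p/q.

alpha=57/10, beta=425/8

obs 1: x=-8 → posterior Inverse-Gamma(27/10, 67/2)
obs 2: x=2 → posterior Inverse-Gamma(16/5, 71/2)
obs 3: x=5 → posterior Inverse-Gamma(37/10, 48)
obs 4: x=0 → posterior Inverse-Gamma(21/5, 48)
obs 5: x=-3 → posterior Inverse-Gamma(47/10, 105/2)
obs 6: x=-1 → posterior Inverse-Gamma(26/5, 53)
obs 7: x=1/2 → posterior Inverse-Gamma(57/10, 425/8)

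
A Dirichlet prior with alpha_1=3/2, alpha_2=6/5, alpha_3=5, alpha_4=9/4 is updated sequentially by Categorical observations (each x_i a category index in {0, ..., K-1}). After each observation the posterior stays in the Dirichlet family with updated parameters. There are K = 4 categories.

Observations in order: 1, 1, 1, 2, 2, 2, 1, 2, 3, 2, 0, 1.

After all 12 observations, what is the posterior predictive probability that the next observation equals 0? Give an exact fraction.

50/439

obs 1: x=1 → posterior Dirichlet(3/2, 11/5, 5, 9/4)
obs 2: x=1 → posterior Dirichlet(3/2, 16/5, 5, 9/4)
obs 3: x=1 → posterior Dirichlet(3/2, 21/5, 5, 9/4)
obs 4: x=2 → posterior Dirichlet(3/2, 21/5, 6, 9/4)
obs 5: x=2 → posterior Dirichlet(3/2, 21/5, 7, 9/4)
obs 6: x=2 → posterior Dirichlet(3/2, 21/5, 8, 9/4)
obs 7: x=1 → posterior Dirichlet(3/2, 26/5, 8, 9/4)
obs 8: x=2 → posterior Dirichlet(3/2, 26/5, 9, 9/4)
obs 9: x=3 → posterior Dirichlet(3/2, 26/5, 9, 13/4)
obs 10: x=2 → posterior Dirichlet(3/2, 26/5, 10, 13/4)
obs 11: x=0 → posterior Dirichlet(5/2, 26/5, 10, 13/4)
obs 12: x=1 → posterior Dirichlet(5/2, 31/5, 10, 13/4)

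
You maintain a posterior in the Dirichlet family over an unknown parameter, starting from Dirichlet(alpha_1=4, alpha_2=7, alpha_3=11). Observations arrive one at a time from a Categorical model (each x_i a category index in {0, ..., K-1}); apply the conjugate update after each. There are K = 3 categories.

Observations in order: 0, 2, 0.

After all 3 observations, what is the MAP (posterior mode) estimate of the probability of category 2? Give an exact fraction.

1/2

obs 1: x=0 → posterior Dirichlet(5, 7, 11)
obs 2: x=2 → posterior Dirichlet(5, 7, 12)
obs 3: x=0 → posterior Dirichlet(6, 7, 12)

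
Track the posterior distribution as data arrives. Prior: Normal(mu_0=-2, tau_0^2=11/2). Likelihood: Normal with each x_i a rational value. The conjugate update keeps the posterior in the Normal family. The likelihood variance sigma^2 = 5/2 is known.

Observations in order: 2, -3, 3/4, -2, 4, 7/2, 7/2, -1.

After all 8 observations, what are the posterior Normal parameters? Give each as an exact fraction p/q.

obs 1: x=2 → posterior Normal(3/4, 55/32)
obs 2: x=-3 → posterior Normal(-7/9, 55/54)
obs 3: x=3/4 → posterior Normal(-51/152, 55/76)
obs 4: x=-2 → posterior Normal(-139/196, 55/98)
obs 5: x=4 → posterior Normal(37/240, 11/24)
obs 6: x=7/2 → posterior Normal(191/284, 55/142)
obs 7: x=7/2 → posterior Normal(345/328, 55/164)
obs 8: x=-1 → posterior Normal(301/372, 55/186)

mu_0=301/372, tau_0^2=55/186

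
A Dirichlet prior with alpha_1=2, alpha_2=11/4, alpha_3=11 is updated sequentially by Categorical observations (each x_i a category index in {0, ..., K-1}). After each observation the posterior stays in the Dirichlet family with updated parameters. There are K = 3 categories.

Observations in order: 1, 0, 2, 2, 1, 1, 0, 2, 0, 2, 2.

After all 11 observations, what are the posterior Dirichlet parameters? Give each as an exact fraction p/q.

alpha_1=5, alpha_2=23/4, alpha_3=16

obs 1: x=1 → posterior Dirichlet(2, 15/4, 11)
obs 2: x=0 → posterior Dirichlet(3, 15/4, 11)
obs 3: x=2 → posterior Dirichlet(3, 15/4, 12)
obs 4: x=2 → posterior Dirichlet(3, 15/4, 13)
obs 5: x=1 → posterior Dirichlet(3, 19/4, 13)
obs 6: x=1 → posterior Dirichlet(3, 23/4, 13)
obs 7: x=0 → posterior Dirichlet(4, 23/4, 13)
obs 8: x=2 → posterior Dirichlet(4, 23/4, 14)
obs 9: x=0 → posterior Dirichlet(5, 23/4, 14)
obs 10: x=2 → posterior Dirichlet(5, 23/4, 15)
obs 11: x=2 → posterior Dirichlet(5, 23/4, 16)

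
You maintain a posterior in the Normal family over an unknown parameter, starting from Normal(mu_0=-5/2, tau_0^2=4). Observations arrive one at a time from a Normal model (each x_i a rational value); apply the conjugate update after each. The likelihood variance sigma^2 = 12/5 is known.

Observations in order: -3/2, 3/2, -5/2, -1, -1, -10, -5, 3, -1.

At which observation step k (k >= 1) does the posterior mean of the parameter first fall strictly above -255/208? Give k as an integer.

k = 2

obs 1: x=-3/2 → posterior Normal(-15/8, 3/2)
obs 2: x=3/2 → posterior Normal(-15/26, 12/13)
obs 3: x=-5/2 → posterior Normal(-10/9, 2/3)
obs 4: x=-1 → posterior Normal(-25/23, 12/23)
obs 5: x=-1 → posterior Normal(-15/14, 3/7)
obs 6: x=-10 → posterior Normal(-80/33, 4/11)
obs 7: x=-5 → posterior Normal(-105/38, 6/19)
obs 8: x=3 → posterior Normal(-90/43, 12/43)
obs 9: x=-1 → posterior Normal(-95/48, 1/4)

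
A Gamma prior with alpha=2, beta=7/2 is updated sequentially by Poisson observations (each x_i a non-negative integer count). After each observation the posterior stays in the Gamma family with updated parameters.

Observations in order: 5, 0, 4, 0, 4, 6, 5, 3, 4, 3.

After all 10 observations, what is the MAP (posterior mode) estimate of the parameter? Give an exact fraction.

obs 1: x=5 → posterior Gamma(7, 9/2)
obs 2: x=0 → posterior Gamma(7, 11/2)
obs 3: x=4 → posterior Gamma(11, 13/2)
obs 4: x=0 → posterior Gamma(11, 15/2)
obs 5: x=4 → posterior Gamma(15, 17/2)
obs 6: x=6 → posterior Gamma(21, 19/2)
obs 7: x=5 → posterior Gamma(26, 21/2)
obs 8: x=3 → posterior Gamma(29, 23/2)
obs 9: x=4 → posterior Gamma(33, 25/2)
obs 10: x=3 → posterior Gamma(36, 27/2)

70/27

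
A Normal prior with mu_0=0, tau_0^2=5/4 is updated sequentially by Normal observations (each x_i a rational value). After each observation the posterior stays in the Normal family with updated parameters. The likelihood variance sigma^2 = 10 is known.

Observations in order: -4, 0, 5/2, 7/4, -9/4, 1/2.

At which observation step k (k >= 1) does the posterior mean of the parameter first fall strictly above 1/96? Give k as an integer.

obs 1: x=-4 → posterior Normal(-4/9, 10/9)
obs 2: x=0 → posterior Normal(-2/5, 1)
obs 3: x=5/2 → posterior Normal(-3/22, 10/11)
obs 4: x=7/4 → posterior Normal(1/48, 5/6)
obs 5: x=-9/4 → posterior Normal(-2/13, 10/13)
obs 6: x=1/2 → posterior Normal(-3/28, 5/7)

k = 4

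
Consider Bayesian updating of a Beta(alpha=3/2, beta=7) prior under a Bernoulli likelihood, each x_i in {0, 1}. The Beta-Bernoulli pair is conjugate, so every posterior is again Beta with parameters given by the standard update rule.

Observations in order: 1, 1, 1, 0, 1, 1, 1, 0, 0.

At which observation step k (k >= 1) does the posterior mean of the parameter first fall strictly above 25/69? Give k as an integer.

obs 1: x=1 → posterior Beta(5/2, 7)
obs 2: x=1 → posterior Beta(7/2, 7)
obs 3: x=1 → posterior Beta(9/2, 7)
obs 4: x=0 → posterior Beta(9/2, 8)
obs 5: x=1 → posterior Beta(11/2, 8)
obs 6: x=1 → posterior Beta(13/2, 8)
obs 7: x=1 → posterior Beta(15/2, 8)
obs 8: x=0 → posterior Beta(15/2, 9)
obs 9: x=0 → posterior Beta(15/2, 10)

k = 3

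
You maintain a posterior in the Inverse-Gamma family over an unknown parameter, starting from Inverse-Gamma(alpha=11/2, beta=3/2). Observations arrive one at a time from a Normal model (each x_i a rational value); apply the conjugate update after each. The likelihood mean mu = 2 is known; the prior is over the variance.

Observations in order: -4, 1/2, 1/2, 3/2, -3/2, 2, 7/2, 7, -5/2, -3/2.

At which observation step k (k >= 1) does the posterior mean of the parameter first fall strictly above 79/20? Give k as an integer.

k = 5

obs 1: x=-4 → posterior Inverse-Gamma(6, 39/2)
obs 2: x=1/2 → posterior Inverse-Gamma(13/2, 165/8)
obs 3: x=1/2 → posterior Inverse-Gamma(7, 87/4)
obs 4: x=3/2 → posterior Inverse-Gamma(15/2, 175/8)
obs 5: x=-3/2 → posterior Inverse-Gamma(8, 28)
obs 6: x=2 → posterior Inverse-Gamma(17/2, 28)
obs 7: x=7/2 → posterior Inverse-Gamma(9, 233/8)
obs 8: x=7 → posterior Inverse-Gamma(19/2, 333/8)
obs 9: x=-5/2 → posterior Inverse-Gamma(10, 207/4)
obs 10: x=-3/2 → posterior Inverse-Gamma(21/2, 463/8)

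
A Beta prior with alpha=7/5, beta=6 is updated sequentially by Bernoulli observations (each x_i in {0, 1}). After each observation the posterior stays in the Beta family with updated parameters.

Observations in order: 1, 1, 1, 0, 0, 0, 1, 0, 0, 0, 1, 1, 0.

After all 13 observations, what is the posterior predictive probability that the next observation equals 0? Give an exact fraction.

obs 1: x=1 → posterior Beta(12/5, 6)
obs 2: x=1 → posterior Beta(17/5, 6)
obs 3: x=1 → posterior Beta(22/5, 6)
obs 4: x=0 → posterior Beta(22/5, 7)
obs 5: x=0 → posterior Beta(22/5, 8)
obs 6: x=0 → posterior Beta(22/5, 9)
obs 7: x=1 → posterior Beta(27/5, 9)
obs 8: x=0 → posterior Beta(27/5, 10)
obs 9: x=0 → posterior Beta(27/5, 11)
obs 10: x=0 → posterior Beta(27/5, 12)
obs 11: x=1 → posterior Beta(32/5, 12)
obs 12: x=1 → posterior Beta(37/5, 12)
obs 13: x=0 → posterior Beta(37/5, 13)

65/102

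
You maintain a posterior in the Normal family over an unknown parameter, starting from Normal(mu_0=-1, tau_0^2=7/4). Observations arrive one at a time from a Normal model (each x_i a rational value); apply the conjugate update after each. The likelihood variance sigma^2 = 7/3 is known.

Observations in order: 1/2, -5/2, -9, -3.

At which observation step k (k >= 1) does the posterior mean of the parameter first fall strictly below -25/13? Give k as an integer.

obs 1: x=1/2 → posterior Normal(-5/14, 1)
obs 2: x=-5/2 → posterior Normal(-1, 7/10)
obs 3: x=-9 → posterior Normal(-37/13, 7/13)
obs 4: x=-3 → posterior Normal(-23/8, 7/16)

k = 3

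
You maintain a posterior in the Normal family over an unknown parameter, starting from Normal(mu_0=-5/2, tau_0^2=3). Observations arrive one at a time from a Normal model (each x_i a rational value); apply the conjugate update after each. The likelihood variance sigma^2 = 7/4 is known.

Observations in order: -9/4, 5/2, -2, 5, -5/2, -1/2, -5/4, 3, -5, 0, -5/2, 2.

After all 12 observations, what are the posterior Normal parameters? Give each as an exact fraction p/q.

mu_0=-119/302, tau_0^2=21/151

obs 1: x=-9/4 → posterior Normal(-89/38, 21/19)
obs 2: x=5/2 → posterior Normal(-29/62, 21/31)
obs 3: x=-2 → posterior Normal(-77/86, 21/43)
obs 4: x=5 → posterior Normal(43/110, 21/55)
obs 5: x=-5/2 → posterior Normal(-17/134, 21/67)
obs 6: x=-1/2 → posterior Normal(-29/158, 21/79)
obs 7: x=-5/4 → posterior Normal(-59/182, 3/13)
obs 8: x=3 → posterior Normal(13/206, 21/103)
obs 9: x=-5 → posterior Normal(-107/230, 21/115)
obs 10: x=0 → posterior Normal(-107/254, 21/127)
obs 11: x=-5/2 → posterior Normal(-167/278, 21/139)
obs 12: x=2 → posterior Normal(-119/302, 21/151)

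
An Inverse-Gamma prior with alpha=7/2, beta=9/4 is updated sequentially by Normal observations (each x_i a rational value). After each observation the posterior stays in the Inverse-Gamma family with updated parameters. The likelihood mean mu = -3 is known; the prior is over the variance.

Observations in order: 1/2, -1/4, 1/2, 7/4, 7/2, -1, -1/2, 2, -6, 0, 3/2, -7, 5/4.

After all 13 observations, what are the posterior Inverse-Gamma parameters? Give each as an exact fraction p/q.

alpha=10, beta=3343/32

obs 1: x=1/2 → posterior Inverse-Gamma(4, 67/8)
obs 2: x=-1/4 → posterior Inverse-Gamma(9/2, 389/32)
obs 3: x=1/2 → posterior Inverse-Gamma(5, 585/32)
obs 4: x=7/4 → posterior Inverse-Gamma(11/2, 473/16)
obs 5: x=7/2 → posterior Inverse-Gamma(6, 811/16)
obs 6: x=-1 → posterior Inverse-Gamma(13/2, 843/16)
obs 7: x=-1/2 → posterior Inverse-Gamma(7, 893/16)
obs 8: x=2 → posterior Inverse-Gamma(15/2, 1093/16)
obs 9: x=-6 → posterior Inverse-Gamma(8, 1165/16)
obs 10: x=0 → posterior Inverse-Gamma(17/2, 1237/16)
obs 11: x=3/2 → posterior Inverse-Gamma(9, 1399/16)
obs 12: x=-7 → posterior Inverse-Gamma(19/2, 1527/16)
obs 13: x=5/4 → posterior Inverse-Gamma(10, 3343/32)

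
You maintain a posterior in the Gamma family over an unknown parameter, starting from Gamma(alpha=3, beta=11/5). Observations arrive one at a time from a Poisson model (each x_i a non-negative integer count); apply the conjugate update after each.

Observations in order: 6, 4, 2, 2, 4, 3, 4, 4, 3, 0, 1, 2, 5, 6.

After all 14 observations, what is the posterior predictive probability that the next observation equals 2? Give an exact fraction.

obs 1: x=6 → posterior Gamma(9, 16/5)
obs 2: x=4 → posterior Gamma(13, 21/5)
obs 3: x=2 → posterior Gamma(15, 26/5)
obs 4: x=2 → posterior Gamma(17, 31/5)
obs 5: x=4 → posterior Gamma(21, 36/5)
obs 6: x=3 → posterior Gamma(24, 41/5)
obs 7: x=4 → posterior Gamma(28, 46/5)
obs 8: x=4 → posterior Gamma(32, 51/5)
obs 9: x=3 → posterior Gamma(35, 56/5)
obs 10: x=0 → posterior Gamma(35, 61/5)
obs 11: x=1 → posterior Gamma(36, 66/5)
obs 12: x=2 → posterior Gamma(38, 71/5)
obs 13: x=5 → posterior Gamma(43, 76/5)
obs 14: x=6 → posterior Gamma(49, 81/5)

100425042090415614950619481325256186069694746759385264681745163003206265850029374743247301336080625/456479221261906596415896937894198532722420649086677434938847902628735718755127817489194589236494336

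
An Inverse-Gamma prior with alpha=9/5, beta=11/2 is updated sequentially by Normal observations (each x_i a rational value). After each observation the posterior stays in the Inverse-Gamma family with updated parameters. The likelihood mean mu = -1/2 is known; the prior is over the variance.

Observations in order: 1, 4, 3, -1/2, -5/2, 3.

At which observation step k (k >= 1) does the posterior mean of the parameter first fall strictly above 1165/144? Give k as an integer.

k = 2

obs 1: x=1 → posterior Inverse-Gamma(23/10, 53/8)
obs 2: x=4 → posterior Inverse-Gamma(14/5, 67/4)
obs 3: x=3 → posterior Inverse-Gamma(33/10, 183/8)
obs 4: x=-1/2 → posterior Inverse-Gamma(19/5, 183/8)
obs 5: x=-5/2 → posterior Inverse-Gamma(43/10, 199/8)
obs 6: x=3 → posterior Inverse-Gamma(24/5, 31)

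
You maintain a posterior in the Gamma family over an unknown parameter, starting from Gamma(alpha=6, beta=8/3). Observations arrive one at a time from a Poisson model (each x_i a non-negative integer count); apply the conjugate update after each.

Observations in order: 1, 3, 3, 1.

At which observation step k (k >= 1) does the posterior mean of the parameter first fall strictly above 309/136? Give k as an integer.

k = 3

obs 1: x=1 → posterior Gamma(7, 11/3)
obs 2: x=3 → posterior Gamma(10, 14/3)
obs 3: x=3 → posterior Gamma(13, 17/3)
obs 4: x=1 → posterior Gamma(14, 20/3)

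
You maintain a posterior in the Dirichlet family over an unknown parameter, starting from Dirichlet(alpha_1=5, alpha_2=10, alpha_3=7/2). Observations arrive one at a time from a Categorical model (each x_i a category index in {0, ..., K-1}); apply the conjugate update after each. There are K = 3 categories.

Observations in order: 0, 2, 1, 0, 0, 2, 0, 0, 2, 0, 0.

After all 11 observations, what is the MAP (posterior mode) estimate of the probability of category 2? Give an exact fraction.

obs 1: x=0 → posterior Dirichlet(6, 10, 7/2)
obs 2: x=2 → posterior Dirichlet(6, 10, 9/2)
obs 3: x=1 → posterior Dirichlet(6, 11, 9/2)
obs 4: x=0 → posterior Dirichlet(7, 11, 9/2)
obs 5: x=0 → posterior Dirichlet(8, 11, 9/2)
obs 6: x=2 → posterior Dirichlet(8, 11, 11/2)
obs 7: x=0 → posterior Dirichlet(9, 11, 11/2)
obs 8: x=0 → posterior Dirichlet(10, 11, 11/2)
obs 9: x=2 → posterior Dirichlet(10, 11, 13/2)
obs 10: x=0 → posterior Dirichlet(11, 11, 13/2)
obs 11: x=0 → posterior Dirichlet(12, 11, 13/2)

11/53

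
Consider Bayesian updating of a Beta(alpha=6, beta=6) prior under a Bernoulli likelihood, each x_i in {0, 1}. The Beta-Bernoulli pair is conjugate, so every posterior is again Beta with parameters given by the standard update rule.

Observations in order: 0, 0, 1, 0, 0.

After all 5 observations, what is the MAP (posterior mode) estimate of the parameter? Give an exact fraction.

2/5

obs 1: x=0 → posterior Beta(6, 7)
obs 2: x=0 → posterior Beta(6, 8)
obs 3: x=1 → posterior Beta(7, 8)
obs 4: x=0 → posterior Beta(7, 9)
obs 5: x=0 → posterior Beta(7, 10)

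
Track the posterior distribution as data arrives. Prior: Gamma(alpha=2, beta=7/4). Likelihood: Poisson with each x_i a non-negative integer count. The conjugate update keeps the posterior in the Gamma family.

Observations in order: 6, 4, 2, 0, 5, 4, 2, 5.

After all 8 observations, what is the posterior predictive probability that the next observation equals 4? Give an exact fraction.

5650850285001532103621783018902718614179839689332971520/34508611856016952192871159710674768120457665758914571449

obs 1: x=6 → posterior Gamma(8, 11/4)
obs 2: x=4 → posterior Gamma(12, 15/4)
obs 3: x=2 → posterior Gamma(14, 19/4)
obs 4: x=0 → posterior Gamma(14, 23/4)
obs 5: x=5 → posterior Gamma(19, 27/4)
obs 6: x=4 → posterior Gamma(23, 31/4)
obs 7: x=2 → posterior Gamma(25, 35/4)
obs 8: x=5 → posterior Gamma(30, 39/4)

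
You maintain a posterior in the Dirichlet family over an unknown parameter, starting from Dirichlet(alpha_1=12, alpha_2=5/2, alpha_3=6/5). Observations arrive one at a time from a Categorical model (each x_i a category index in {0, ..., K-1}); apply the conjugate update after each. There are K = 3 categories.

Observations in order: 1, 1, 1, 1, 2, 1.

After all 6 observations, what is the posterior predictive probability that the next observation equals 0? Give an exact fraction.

obs 1: x=1 → posterior Dirichlet(12, 7/2, 6/5)
obs 2: x=1 → posterior Dirichlet(12, 9/2, 6/5)
obs 3: x=1 → posterior Dirichlet(12, 11/2, 6/5)
obs 4: x=1 → posterior Dirichlet(12, 13/2, 6/5)
obs 5: x=2 → posterior Dirichlet(12, 13/2, 11/5)
obs 6: x=1 → posterior Dirichlet(12, 15/2, 11/5)

120/217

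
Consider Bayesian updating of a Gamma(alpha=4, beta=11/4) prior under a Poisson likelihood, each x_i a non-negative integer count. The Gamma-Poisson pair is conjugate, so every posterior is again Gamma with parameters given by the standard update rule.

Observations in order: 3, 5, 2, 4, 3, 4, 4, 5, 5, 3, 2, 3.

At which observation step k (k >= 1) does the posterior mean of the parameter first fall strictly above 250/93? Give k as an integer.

k = 5

obs 1: x=3 → posterior Gamma(7, 15/4)
obs 2: x=5 → posterior Gamma(12, 19/4)
obs 3: x=2 → posterior Gamma(14, 23/4)
obs 4: x=4 → posterior Gamma(18, 27/4)
obs 5: x=3 → posterior Gamma(21, 31/4)
obs 6: x=4 → posterior Gamma(25, 35/4)
obs 7: x=4 → posterior Gamma(29, 39/4)
obs 8: x=5 → posterior Gamma(34, 43/4)
obs 9: x=5 → posterior Gamma(39, 47/4)
obs 10: x=3 → posterior Gamma(42, 51/4)
obs 11: x=2 → posterior Gamma(44, 55/4)
obs 12: x=3 → posterior Gamma(47, 59/4)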